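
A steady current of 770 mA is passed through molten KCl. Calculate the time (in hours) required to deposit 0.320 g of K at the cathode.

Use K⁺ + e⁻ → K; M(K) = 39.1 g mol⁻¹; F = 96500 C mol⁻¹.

n(K) = m/M = 0.320 / 39.1 = 0.008184 mol.
Each K atom requires 1 electron, so n(e⁻) = 1 × 0.008184 = 0.008184 mol.
Q = n(e⁻)·F = 0.008184 × 96500 = 789.8 C.
t = Q/I = 789.8 / 0.7700 A = 1026 s = 0.285 h.

0.285 h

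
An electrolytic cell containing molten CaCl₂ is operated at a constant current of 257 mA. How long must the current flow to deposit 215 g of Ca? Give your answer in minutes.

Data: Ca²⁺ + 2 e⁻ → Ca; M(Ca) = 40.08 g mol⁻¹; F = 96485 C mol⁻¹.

67100 min

n(Ca) = m/M = 215 / 40.08 = 5.364 mol.
Each Ca atom requires 2 electrons, so n(e⁻) = 2 × 5.364 = 10.73 mol.
Q = n(e⁻)·F = 10.73 × 96485 = 1035000 C.
t = Q/I = 1035000 / 0.2570 A = 4028000 s = 67100 min.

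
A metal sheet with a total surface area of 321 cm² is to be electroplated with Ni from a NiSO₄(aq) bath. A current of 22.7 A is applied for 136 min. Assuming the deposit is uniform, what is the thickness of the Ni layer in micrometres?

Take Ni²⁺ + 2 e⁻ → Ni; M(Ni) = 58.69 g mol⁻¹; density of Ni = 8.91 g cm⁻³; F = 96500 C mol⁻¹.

197 μm

Q = I·t = 22.70 × 8160.0 = 185200 C; n(e⁻) = 1.920 mol.
n(Ni) = n(e⁻)/2 = 0.9598 mol, so m = 0.9598 × 58.69 = 56.33 g.
Volume = m/ρ = 56.33 / 8.91 = 6.322 cm³.
Thickness = V/A = 6.322 / 321 = 0.0197 cm = 197 μm.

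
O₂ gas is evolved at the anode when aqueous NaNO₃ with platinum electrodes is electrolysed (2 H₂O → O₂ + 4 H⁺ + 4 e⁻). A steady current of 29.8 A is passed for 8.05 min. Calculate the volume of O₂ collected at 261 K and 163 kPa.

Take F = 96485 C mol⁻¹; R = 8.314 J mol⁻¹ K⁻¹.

0.496 L

Q = I·t = 29.80 A × 483.00 s = 14390 C.
n(e⁻) = Q/F = 14390 / 96485 = 0.1492 mol.
4 electrons are transferred per O₂ molecule, so n(O₂) = 0.1492 / 4 = 0.03729 mol.
V = nRT/P = (0.03729 × 8.314 × 261) / (163 × 10³ Pa) = 4.96 × 10⁻⁴ m³ = 0.496 L.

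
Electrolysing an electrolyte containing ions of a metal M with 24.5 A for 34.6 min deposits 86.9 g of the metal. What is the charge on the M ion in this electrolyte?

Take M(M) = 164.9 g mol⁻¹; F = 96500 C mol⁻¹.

+1

Q = I·t = 24.50 A × 2076.0 s = 50860 C, so n(e⁻) = 50860/96500 = 0.5271 mol.
n(M) deposited = 86.9 / 164.9 = 0.5270 mol.
Electrons per atom = n(e⁻)/n(M) = 0.5271 / 0.5270 = 1.00 ≈ 1, so the ion is M⁺.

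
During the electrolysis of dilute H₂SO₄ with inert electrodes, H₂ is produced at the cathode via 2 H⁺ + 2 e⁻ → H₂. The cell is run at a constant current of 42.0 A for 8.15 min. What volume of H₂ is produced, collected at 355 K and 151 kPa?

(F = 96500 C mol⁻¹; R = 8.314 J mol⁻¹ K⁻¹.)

2.08 L

Q = I·t = 42.00 A × 489.00 s = 20540 C.
n(e⁻) = Q/F = 20540 / 96500 = 0.2128 mol.
2 electrons are transferred per H₂ molecule, so n(H₂) = 0.2128 / 2 = 0.1064 mol.
V = nRT/P = (0.1064 × 8.314 × 355) / (151 × 10³ Pa) = 0.00208 m³ = 2.08 L.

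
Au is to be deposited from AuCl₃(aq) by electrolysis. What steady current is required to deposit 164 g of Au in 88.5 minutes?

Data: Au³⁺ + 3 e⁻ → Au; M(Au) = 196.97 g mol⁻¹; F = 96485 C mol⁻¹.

n(Au) = 164 / 196.97 = 0.8326 mol.
n(e⁻) = 3 × 0.8326 = 2.498 mol.
Q = n(e⁻)·F = 2.498 × 96485 = 241000 C.
I = Q/t = 241000 / 5310.0 s = 45.4 A.

45.4 A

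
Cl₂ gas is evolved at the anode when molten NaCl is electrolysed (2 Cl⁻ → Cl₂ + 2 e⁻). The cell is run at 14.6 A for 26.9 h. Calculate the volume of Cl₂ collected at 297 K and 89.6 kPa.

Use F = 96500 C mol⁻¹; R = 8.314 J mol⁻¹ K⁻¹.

Q = I·t = 14.60 A × 96840 s = 1414000 C.
n(e⁻) = Q/F = 1414000 / 96500 = 14.65 mol.
2 electrons are transferred per Cl₂ molecule, so n(Cl₂) = 14.65 / 2 = 7.326 mol.
V = nRT/P = (7.326 × 8.314 × 297) / (89.6 × 10³ Pa) = 0.202 m³ = 202 L.

202 L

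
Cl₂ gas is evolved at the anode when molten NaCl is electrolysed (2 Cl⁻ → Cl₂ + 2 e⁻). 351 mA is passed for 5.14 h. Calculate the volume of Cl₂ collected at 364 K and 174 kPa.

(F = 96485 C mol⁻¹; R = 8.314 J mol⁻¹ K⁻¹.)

Q = I·t = 0.3510 A × 18504 s = 6495 C.
n(e⁻) = Q/F = 6495 / 96485 = 0.06732 mol.
2 electrons are transferred per Cl₂ molecule, so n(Cl₂) = 0.06732 / 2 = 0.03366 mol.
V = nRT/P = (0.03366 × 8.314 × 364) / (174 × 10³ Pa) = 5.85 × 10⁻⁴ m³ = 0.585 L.

0.585 L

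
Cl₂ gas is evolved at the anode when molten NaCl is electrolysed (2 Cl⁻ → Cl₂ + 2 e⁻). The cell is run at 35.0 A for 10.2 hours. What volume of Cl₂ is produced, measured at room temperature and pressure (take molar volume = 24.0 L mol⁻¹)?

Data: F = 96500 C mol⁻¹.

Q = I·t = 35.00 A × 36720 s = 1285000 C.
n(e⁻) = Q/F = 1285000 / 96500 = 13.32 mol.
2 electrons are transferred per Cl₂ molecule, so n(Cl₂) = 13.32 / 2 = 6.659 mol.
V = n × V_m = 6.659 × 24.0 = 160 L.

160 L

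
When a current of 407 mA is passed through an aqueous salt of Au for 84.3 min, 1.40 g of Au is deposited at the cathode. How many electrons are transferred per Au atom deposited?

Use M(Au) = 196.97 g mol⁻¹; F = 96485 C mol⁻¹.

Q = I·t = 0.4070 A × 5058.0 s = 2059 C, so n(e⁻) = 2059/96485 = 0.02134 mol.
n(Au) deposited = 1.40 / 196.97 = 0.007108 mol.
Electrons per atom = n(e⁻)/n(Au) = 0.02134 / 0.007108 = 3.00 ≈ 3, so the ion is Au³⁺.

3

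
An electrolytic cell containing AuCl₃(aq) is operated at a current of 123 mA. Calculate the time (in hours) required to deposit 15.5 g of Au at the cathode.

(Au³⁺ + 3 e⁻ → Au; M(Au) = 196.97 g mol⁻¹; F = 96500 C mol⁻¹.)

51.4 h

n(Au) = m/M = 15.5 / 196.97 = 0.07869 mol.
Each Au atom requires 3 electrons, so n(e⁻) = 3 × 0.07869 = 0.2361 mol.
Q = n(e⁻)·F = 0.2361 × 96500 = 22780 C.
t = Q/I = 22780 / 0.1230 A = 185200 s = 51.4 h.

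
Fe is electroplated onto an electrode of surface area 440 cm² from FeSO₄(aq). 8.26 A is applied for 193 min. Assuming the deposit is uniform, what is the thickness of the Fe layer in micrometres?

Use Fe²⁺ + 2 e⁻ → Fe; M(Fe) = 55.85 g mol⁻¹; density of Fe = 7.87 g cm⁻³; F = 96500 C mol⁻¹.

79.9 μm

Q = I·t = 8.260 × 11580 = 95650 C; n(e⁻) = 0.9912 mol.
n(Fe) = n(e⁻)/2 = 0.4956 mol, so m = 0.4956 × 55.85 = 27.68 g.
Volume = m/ρ = 27.68 / 7.87 = 3.517 cm³.
Thickness = V/A = 3.517 / 440 = 0.00799 cm = 79.9 μm.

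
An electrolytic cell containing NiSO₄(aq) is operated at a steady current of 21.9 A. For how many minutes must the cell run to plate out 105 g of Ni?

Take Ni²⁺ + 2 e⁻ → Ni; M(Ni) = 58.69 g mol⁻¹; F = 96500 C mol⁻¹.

n(Ni) = m/M = 105 / 58.69 = 1.789 mol.
Each Ni atom requires 2 electrons, so n(e⁻) = 2 × 1.789 = 3.578 mol.
Q = n(e⁻)·F = 3.578 × 96500 = 345300 C.
t = Q/I = 345300 / 21.90 A = 15770 s = 263 min.

263 min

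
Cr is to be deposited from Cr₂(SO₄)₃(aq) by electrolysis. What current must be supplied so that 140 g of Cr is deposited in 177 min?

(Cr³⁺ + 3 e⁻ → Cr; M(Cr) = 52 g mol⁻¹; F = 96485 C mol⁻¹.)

n(Cr) = 140 / 52 = 2.692 mol.
n(e⁻) = 3 × 2.692 = 8.077 mol.
Q = n(e⁻)·F = 8.077 × 96485 = 779300 C.
I = Q/t = 779300 / 10620 s = 73.4 A.

73.4 A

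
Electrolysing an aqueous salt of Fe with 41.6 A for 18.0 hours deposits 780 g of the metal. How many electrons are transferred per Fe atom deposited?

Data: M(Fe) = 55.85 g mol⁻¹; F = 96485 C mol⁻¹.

2

Q = I·t = 41.60 A × 64800 s = 2696000 C, so n(e⁻) = 2696000/96485 = 27.94 mol.
n(Fe) deposited = 780 / 55.85 = 13.97 mol.
Electrons per atom = n(e⁻)/n(Fe) = 27.94 / 13.97 = 2.00 ≈ 2, so the ion is Fe²⁺.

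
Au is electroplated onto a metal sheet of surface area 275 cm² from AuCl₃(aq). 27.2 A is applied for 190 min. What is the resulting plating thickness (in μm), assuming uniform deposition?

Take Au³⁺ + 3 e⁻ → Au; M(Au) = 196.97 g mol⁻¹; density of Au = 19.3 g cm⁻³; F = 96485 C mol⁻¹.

398 μm

Q = I·t = 27.20 × 11400 = 310100 C; n(e⁻) = 3.214 mol.
n(Au) = n(e⁻)/3 = 1.071 mol, so m = 1.071 × 196.97 = 211.0 g.
Volume = m/ρ = 211.0 / 19.3 = 10.93 cm³.
Thickness = V/A = 10.93 / 275 = 0.0398 cm = 398 μm.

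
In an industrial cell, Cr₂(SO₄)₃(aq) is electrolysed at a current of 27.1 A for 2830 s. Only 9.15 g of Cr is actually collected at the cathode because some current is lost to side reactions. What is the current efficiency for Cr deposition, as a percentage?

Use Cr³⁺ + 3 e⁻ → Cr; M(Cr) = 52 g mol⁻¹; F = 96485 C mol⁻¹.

66.4 %

Q = I·t = 27.10 × 2830.0 = 76690 C; n(e⁻) = 76690/96485 = 0.7949 mol.
Theoretical n(Cr) = n(e⁻)/3 = 0.2650 mol, i.e. m_theo = 0.2650 × 52 = 13.78 g.
Efficiency = m_actual / m_theo = 9.15 / 13.78 = 66.4 %.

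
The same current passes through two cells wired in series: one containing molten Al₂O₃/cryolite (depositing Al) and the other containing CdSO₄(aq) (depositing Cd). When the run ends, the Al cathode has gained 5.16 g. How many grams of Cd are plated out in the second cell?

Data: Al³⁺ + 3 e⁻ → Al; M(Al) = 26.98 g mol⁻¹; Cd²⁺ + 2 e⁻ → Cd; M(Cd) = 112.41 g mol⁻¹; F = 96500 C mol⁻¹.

n(Al) = 5.16 / 26.98 = 0.1913 mol.
Since Al³⁺ + 3 e⁻ → Al, n(e⁻) passed = 3 × 0.1913 = 0.5738 mol.
Cells in series carry the same charge, so the same 0.5738 mol of electrons passes through cell 2.
Cd²⁺ + 2 e⁻ → Cd, so n(Cd) = 0.5738 / 2 = 0.2869 mol.
m(Cd) = 0.2869 × 112.41 = 32.2 g.

32.2 g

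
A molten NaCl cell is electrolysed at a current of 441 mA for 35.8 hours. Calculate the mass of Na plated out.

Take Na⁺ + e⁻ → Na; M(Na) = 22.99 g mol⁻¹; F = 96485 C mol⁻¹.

13.5 g

Q = I·t = 0.4410 A × 128880 s = 56840 C.
n(e⁻) = Q/F = 56840 / 96485 = 0.5891 mol.
Na⁺ + e⁻ → Na, so n(Na) = n(e⁻)/1 = 0.5891 mol.
m = n·M = 0.5891 × 22.99 = 13.5 g.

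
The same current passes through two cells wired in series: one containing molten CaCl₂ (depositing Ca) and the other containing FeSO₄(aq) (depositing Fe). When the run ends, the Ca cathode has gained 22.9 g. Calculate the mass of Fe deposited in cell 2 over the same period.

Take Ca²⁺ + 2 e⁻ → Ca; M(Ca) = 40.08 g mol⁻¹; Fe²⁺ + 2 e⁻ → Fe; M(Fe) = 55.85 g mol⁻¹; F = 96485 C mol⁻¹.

31.9 g

n(Ca) = 22.9 / 40.08 = 0.5714 mol.
Since Ca²⁺ + 2 e⁻ → Ca, n(e⁻) passed = 2 × 0.5714 = 1.143 mol.
Cells in series carry the same charge, so the same 1.143 mol of electrons passes through cell 2.
Fe²⁺ + 2 e⁻ → Fe, so n(Fe) = 1.143 / 2 = 0.5714 mol.
m(Fe) = 0.5714 × 55.85 = 31.9 g.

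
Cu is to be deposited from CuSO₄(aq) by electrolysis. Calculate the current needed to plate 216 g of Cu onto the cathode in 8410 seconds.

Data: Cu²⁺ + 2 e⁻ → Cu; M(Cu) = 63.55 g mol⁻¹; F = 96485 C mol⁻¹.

78.0 A

n(Cu) = 216 / 63.55 = 3.399 mol.
n(e⁻) = 2 × 3.399 = 6.798 mol.
Q = n(e⁻)·F = 6.798 × 96485 = 655900 C.
I = Q/t = 655900 / 8410.0 s = 78.0 A.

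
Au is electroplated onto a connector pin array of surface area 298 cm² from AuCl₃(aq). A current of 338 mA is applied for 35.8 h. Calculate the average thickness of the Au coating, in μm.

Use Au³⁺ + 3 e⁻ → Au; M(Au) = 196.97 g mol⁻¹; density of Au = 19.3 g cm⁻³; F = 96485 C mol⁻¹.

Q = I·t = 0.3380 × 128880 = 43560 C; n(e⁻) = 0.4515 mol.
n(Au) = n(e⁻)/3 = 0.1505 mol, so m = 0.1505 × 196.97 = 29.64 g.
Volume = m/ρ = 29.64 / 19.3 = 1.536 cm³.
Thickness = V/A = 1.536 / 298 = 0.00515 cm = 51.5 μm.

51.5 μm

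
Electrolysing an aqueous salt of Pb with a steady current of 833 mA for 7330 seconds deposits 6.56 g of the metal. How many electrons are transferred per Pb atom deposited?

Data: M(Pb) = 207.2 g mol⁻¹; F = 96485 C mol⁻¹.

Q = I·t = 0.8330 A × 7330.0 s = 6106 C, so n(e⁻) = 6106/96485 = 0.06328 mol.
n(Pb) deposited = 6.56 / 207.2 = 0.03166 mol.
Electrons per atom = n(e⁻)/n(Pb) = 0.06328 / 0.03166 = 2.00 ≈ 2, so the ion is Pb²⁺.

2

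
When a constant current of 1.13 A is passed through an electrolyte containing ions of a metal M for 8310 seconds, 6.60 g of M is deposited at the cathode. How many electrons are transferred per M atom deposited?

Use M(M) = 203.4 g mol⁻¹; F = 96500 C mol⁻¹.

3

Q = I·t = 1.130 A × 8310.0 s = 9390 C, so n(e⁻) = 9390/96500 = 0.09731 mol.
n(M) deposited = 6.60 / 203.4 = 0.03245 mol.
Electrons per atom = n(e⁻)/n(M) = 0.09731 / 0.03245 = 3.00 ≈ 3, so the ion is M³⁺.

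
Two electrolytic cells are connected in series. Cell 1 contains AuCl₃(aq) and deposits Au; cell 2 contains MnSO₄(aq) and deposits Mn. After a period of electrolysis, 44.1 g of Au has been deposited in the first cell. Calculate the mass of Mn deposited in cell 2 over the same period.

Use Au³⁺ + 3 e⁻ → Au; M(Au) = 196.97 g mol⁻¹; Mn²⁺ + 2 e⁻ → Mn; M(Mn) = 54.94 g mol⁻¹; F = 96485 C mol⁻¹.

n(Au) = 44.1 / 196.97 = 0.2239 mol.
Since Au³⁺ + 3 e⁻ → Au, n(e⁻) passed = 3 × 0.2239 = 0.6717 mol.
Cells in series carry the same charge, so the same 0.6717 mol of electrons passes through cell 2.
Mn²⁺ + 2 e⁻ → Mn, so n(Mn) = 0.6717 / 2 = 0.3358 mol.
m(Mn) = 0.3358 × 54.94 = 18.5 g.

18.5 g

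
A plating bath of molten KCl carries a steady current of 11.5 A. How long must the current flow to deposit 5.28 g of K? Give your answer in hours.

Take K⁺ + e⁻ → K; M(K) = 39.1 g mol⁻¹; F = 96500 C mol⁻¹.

0.315 h

n(K) = m/M = 5.28 / 39.1 = 0.1350 mol.
Each K atom requires 1 electron, so n(e⁻) = 1 × 0.1350 = 0.1350 mol.
Q = n(e⁻)·F = 0.1350 × 96500 = 13030 C.
t = Q/I = 13030 / 11.50 A = 1133 s = 0.315 h.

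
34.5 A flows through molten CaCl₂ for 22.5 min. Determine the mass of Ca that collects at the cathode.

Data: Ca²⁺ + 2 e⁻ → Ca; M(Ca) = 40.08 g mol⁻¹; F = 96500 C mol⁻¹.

9.67 g

Q = I·t = 34.50 A × 1350.0 s = 46580 C.
n(e⁻) = Q/F = 46580 / 96500 = 0.4826 mol.
Ca²⁺ + 2 e⁻ → Ca, so n(Ca) = n(e⁻)/2 = 0.2413 mol.
m = n·M = 0.2413 × 40.08 = 9.67 g.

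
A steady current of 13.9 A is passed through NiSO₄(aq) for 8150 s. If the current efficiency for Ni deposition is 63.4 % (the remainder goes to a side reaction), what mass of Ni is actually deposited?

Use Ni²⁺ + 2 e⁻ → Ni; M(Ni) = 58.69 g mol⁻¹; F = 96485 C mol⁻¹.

Q = I·t = 13.90 × 8150.0 = 113300 C.
n(e⁻) = 113300/96485 = 1.174 mol; theoretically n(Ni) = 1.174/2 = 0.5871 mol, m_theo = 34.45 g.
At 63.4 % efficiency, m_actual = 0.634 × 34.45 = 21.8 g.

21.8 g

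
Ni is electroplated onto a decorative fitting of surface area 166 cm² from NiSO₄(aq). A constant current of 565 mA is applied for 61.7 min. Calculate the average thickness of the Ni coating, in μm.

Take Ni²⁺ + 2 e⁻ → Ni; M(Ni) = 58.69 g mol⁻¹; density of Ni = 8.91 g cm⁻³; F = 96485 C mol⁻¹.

Q = I·t = 0.5650 × 3702.0 = 2092 C; n(e⁻) = 0.02168 mol.
n(Ni) = n(e⁻)/2 = 0.01084 mol, so m = 0.01084 × 58.69 = 0.6361 g.
Volume = m/ρ = 0.6361 / 8.91 = 0.07140 cm³.
Thickness = V/A = 0.07140 / 166 = 4.30 × 10⁻⁴ cm = 4.30 μm.

4.30 μm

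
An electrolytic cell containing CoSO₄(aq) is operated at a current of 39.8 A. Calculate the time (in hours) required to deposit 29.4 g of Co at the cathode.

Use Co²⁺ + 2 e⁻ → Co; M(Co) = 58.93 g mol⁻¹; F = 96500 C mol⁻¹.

n(Co) = m/M = 29.4 / 58.93 = 0.4989 mol.
Each Co atom requires 2 electrons, so n(e⁻) = 2 × 0.4989 = 0.9978 mol.
Q = n(e⁻)·F = 0.9978 × 96500 = 96290 C.
t = Q/I = 96290 / 39.80 A = 2419 s = 0.672 h.

0.672 h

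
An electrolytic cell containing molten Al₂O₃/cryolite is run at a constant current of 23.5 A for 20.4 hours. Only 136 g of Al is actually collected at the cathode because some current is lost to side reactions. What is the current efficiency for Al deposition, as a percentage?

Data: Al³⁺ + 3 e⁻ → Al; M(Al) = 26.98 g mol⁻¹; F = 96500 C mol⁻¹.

Q = I·t = 23.50 × 73440 = 1726000 C; n(e⁻) = 1726000/96500 = 17.88 mol.
Theoretical n(Al) = n(e⁻)/3 = 5.961 mol, i.e. m_theo = 5.961 × 26.98 = 160.8 g.
Efficiency = m_actual / m_theo = 136 / 160.8 = 84.6 %.

84.6 %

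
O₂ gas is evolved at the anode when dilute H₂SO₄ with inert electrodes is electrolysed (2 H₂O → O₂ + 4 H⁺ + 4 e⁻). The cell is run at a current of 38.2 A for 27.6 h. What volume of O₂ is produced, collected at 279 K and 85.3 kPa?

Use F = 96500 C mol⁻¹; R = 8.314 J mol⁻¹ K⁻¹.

267 L

Q = I·t = 38.20 A × 99360 s = 3796000 C.
n(e⁻) = Q/F = 3796000 / 96500 = 39.33 mol.
4 electrons are transferred per O₂ molecule, so n(O₂) = 39.33 / 4 = 9.833 mol.
V = nRT/P = (9.833 × 8.314 × 279) / (85.3 × 10³ Pa) = 0.267 m³ = 267 L.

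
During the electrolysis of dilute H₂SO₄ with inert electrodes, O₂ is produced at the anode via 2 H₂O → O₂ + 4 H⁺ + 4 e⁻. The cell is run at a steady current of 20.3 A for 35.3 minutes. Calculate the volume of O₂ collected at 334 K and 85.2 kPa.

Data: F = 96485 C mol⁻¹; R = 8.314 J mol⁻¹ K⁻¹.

Q = I·t = 20.30 A × 2118.0 s = 43000 C.
n(e⁻) = Q/F = 43000 / 96485 = 0.4456 mol.
4 electrons are transferred per O₂ molecule, so n(O₂) = 0.4456 / 4 = 0.1114 mol.
V = nRT/P = (0.1114 × 8.314 × 334) / (85.2 × 10³ Pa) = 0.00363 m³ = 3.63 L.

3.63 L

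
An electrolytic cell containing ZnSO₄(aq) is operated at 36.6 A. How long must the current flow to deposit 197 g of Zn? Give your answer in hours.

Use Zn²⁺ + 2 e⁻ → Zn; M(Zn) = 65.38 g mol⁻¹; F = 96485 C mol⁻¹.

n(Zn) = m/M = 197 / 65.38 = 3.013 mol.
Each Zn atom requires 2 electrons, so n(e⁻) = 2 × 3.013 = 6.026 mol.
Q = n(e⁻)·F = 6.026 × 96485 = 581400 C.
t = Q/I = 581400 / 36.60 A = 15890 s = 4.41 h.

4.41 h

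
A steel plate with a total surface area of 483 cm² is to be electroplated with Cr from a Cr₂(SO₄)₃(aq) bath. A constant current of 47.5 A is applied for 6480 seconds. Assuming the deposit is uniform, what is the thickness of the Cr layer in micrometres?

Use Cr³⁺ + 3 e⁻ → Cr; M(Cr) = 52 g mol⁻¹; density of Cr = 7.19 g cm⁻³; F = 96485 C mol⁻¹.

Q = I·t = 47.50 × 6480.0 = 307800 C; n(e⁻) = 3.190 mol.
n(Cr) = n(e⁻)/3 = 1.063 mol, so m = 1.063 × 52 = 55.30 g.
Volume = m/ρ = 55.30 / 7.19 = 7.691 cm³.
Thickness = V/A = 7.691 / 483 = 0.0159 cm = 159 μm.

159 μm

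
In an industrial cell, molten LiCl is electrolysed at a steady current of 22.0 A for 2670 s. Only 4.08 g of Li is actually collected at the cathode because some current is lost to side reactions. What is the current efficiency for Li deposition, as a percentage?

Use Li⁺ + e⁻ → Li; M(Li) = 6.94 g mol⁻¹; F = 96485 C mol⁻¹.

Q = I·t = 22.00 × 2670.0 = 58740 C; n(e⁻) = 58740/96485 = 0.6088 mol.
Theoretical n(Li) = n(e⁻)/1 = 0.6088 mol, i.e. m_theo = 0.6088 × 6.94 = 4.225 g.
Efficiency = m_actual / m_theo = 4.08 / 4.225 = 96.6 %.

96.6 %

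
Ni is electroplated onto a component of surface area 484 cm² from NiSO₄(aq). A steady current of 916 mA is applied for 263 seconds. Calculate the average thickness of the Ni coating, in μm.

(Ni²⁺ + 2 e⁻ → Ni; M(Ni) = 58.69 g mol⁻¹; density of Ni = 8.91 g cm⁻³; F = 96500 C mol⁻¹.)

Q = I·t = 0.9160 × 263.00 = 240.9 C; n(e⁻) = 0.002496 mol.
n(Ni) = n(e⁻)/2 = 0.001248 mol, so m = 0.001248 × 58.69 = 0.07326 g.
Volume = m/ρ = 0.07326 / 8.91 = 0.008222 cm³.
Thickness = V/A = 0.008222 / 484 = 1.70 × 10⁻⁵ cm = 0.170 μm.

0.170 μm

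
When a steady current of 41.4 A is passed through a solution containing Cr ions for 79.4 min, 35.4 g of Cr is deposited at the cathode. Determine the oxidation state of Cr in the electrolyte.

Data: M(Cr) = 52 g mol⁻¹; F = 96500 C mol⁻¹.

Q = I·t = 41.40 A × 4764.0 s = 197200 C, so n(e⁻) = 197200/96500 = 2.044 mol.
n(Cr) deposited = 35.4 / 52 = 0.6808 mol.
Electrons per atom = n(e⁻)/n(Cr) = 2.044 / 0.6808 = 3.00 ≈ 3, so the ion is Cr³⁺.

+3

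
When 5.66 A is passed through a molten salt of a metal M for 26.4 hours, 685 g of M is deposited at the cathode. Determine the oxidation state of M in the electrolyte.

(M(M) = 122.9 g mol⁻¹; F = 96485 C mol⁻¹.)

+1

Q = I·t = 5.660 A × 95040 s = 537900 C, so n(e⁻) = 537900/96485 = 5.575 mol.
n(M) deposited = 685 / 122.9 = 5.574 mol.
Electrons per atom = n(e⁻)/n(M) = 5.575 / 5.574 = 1.00 ≈ 1, so the ion is M⁺.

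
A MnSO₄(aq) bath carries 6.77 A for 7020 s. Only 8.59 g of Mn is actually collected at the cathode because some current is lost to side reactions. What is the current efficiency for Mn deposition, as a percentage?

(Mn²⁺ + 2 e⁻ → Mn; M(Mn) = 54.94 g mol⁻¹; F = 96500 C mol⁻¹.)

63.5 %

Q = I·t = 6.770 × 7020.0 = 47530 C; n(e⁻) = 47530/96500 = 0.4925 mol.
Theoretical n(Mn) = n(e⁻)/2 = 0.2462 mol, i.e. m_theo = 0.2462 × 54.94 = 13.53 g.
Efficiency = m_actual / m_theo = 8.59 / 13.53 = 63.5 %.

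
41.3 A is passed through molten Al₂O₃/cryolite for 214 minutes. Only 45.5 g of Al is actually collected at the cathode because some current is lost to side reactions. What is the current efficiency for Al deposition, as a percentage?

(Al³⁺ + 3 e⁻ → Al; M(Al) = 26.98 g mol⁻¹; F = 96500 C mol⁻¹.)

Q = I·t = 41.30 × 12840 = 530300 C; n(e⁻) = 530300/96500 = 5.495 mol.
Theoretical n(Al) = n(e⁻)/3 = 1.832 mol, i.e. m_theo = 1.832 × 26.98 = 49.42 g.
Efficiency = m_actual / m_theo = 45.5 / 49.42 = 92.1 %.

92.1 %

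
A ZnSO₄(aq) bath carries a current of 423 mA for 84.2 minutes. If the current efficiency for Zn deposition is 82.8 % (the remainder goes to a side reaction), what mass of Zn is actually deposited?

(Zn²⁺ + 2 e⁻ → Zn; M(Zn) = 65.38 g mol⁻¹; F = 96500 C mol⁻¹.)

Q = I·t = 0.4230 × 5052.0 = 2137 C.
n(e⁻) = 2137/96500 = 0.02215 mol; theoretically n(Zn) = 0.02215/2 = 0.01107 mol, m_theo = 0.7239 g.
At 82.8 % efficiency, m_actual = 0.828 × 0.7239 = 0.599 g.

0.599 g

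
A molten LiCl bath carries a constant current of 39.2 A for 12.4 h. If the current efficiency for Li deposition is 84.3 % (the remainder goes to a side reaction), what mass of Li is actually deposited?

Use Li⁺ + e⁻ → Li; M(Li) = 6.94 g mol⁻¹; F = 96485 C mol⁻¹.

Q = I·t = 39.20 × 44640 = 1750000 C.
n(e⁻) = 1750000/96485 = 18.14 mol; theoretically n(Li) = 18.14/1 = 18.14 mol, m_theo = 125.9 g.
At 84.3 % efficiency, m_actual = 0.843 × 125.9 = 106 g.

106 g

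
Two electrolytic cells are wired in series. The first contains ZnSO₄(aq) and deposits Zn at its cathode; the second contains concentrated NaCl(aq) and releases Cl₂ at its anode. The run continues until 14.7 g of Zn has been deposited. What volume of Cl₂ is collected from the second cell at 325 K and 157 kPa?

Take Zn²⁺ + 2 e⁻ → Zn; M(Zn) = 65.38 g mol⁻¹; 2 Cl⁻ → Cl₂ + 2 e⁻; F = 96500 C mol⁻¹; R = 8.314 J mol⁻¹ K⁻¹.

3.87 L

n(Zn) = 14.7 / 65.38 = 0.2248 mol, so n(e⁻) = 2 × 0.2248 = 0.4497 mol.
The cells are in series, so the same 0.4497 mol of electrons passes through the second cell.
2 Cl⁻ → Cl₂ + 2 e⁻ — 2 mol e⁻ per mol Cl₂, so n(Cl₂) = 0.4497/2 = 0.2248 mol.
V = nRT/P = (0.2248 × 8.314 × 325) / (157 × 10³) = 0.00387 m³ = 3.87 L.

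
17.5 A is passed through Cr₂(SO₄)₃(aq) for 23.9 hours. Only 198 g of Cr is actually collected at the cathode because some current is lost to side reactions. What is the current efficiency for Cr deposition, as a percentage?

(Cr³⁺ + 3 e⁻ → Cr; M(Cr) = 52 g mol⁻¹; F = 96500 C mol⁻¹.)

Q = I·t = 17.50 × 86040 = 1506000 C; n(e⁻) = 1506000/96500 = 15.60 mol.
Theoretical n(Cr) = n(e⁻)/3 = 5.201 mol, i.e. m_theo = 5.201 × 52 = 270.5 g.
Efficiency = m_actual / m_theo = 198 / 270.5 = 73.2 %.

73.2 %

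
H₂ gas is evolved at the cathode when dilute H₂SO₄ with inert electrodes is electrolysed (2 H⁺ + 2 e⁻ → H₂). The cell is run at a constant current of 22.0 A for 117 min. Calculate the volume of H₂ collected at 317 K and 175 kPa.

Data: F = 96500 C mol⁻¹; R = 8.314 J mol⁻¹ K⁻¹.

Q = I·t = 22.00 A × 7020.0 s = 154400 C.
n(e⁻) = Q/F = 154400 / 96500 = 1.600 mol.
2 electrons are transferred per H₂ molecule, so n(H₂) = 1.600 / 2 = 0.8002 mol.
V = nRT/P = (0.8002 × 8.314 × 317) / (175 × 10³ Pa) = 0.0121 m³ = 12.1 L.

12.1 L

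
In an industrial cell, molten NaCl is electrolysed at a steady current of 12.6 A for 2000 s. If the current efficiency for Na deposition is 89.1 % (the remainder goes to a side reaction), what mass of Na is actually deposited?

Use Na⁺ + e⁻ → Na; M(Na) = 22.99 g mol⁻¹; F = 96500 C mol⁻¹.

5.35 g

Q = I·t = 12.60 × 2000.0 = 25200 C.
n(e⁻) = 25200/96500 = 0.2611 mol; theoretically n(Na) = 0.2611/1 = 0.2611 mol, m_theo = 6.004 g.
At 89.1 % efficiency, m_actual = 0.891 × 6.004 = 5.35 g.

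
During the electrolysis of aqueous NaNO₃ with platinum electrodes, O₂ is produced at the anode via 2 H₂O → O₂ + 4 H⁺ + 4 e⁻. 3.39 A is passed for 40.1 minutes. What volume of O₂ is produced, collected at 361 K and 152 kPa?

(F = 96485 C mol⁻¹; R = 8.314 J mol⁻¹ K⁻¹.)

Q = I·t = 3.390 A × 2406.0 s = 8156 C.
n(e⁻) = Q/F = 8156 / 96485 = 0.08453 mol.
4 electrons are transferred per O₂ molecule, so n(O₂) = 0.08453 / 4 = 0.02113 mol.
V = nRT/P = (0.02113 × 8.314 × 361) / (152 × 10³ Pa) = 4.17 × 10⁻⁴ m³ = 0.417 L.

0.417 L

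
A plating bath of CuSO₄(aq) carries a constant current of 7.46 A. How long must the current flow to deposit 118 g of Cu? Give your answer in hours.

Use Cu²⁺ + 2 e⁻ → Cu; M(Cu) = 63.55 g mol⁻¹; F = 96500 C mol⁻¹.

13.3 h

n(Cu) = m/M = 118 / 63.55 = 1.857 mol.
Each Cu atom requires 2 electrons, so n(e⁻) = 2 × 1.857 = 3.714 mol.
Q = n(e⁻)·F = 3.714 × 96500 = 358400 C.
t = Q/I = 358400 / 7.460 A = 48040 s = 13.3 h.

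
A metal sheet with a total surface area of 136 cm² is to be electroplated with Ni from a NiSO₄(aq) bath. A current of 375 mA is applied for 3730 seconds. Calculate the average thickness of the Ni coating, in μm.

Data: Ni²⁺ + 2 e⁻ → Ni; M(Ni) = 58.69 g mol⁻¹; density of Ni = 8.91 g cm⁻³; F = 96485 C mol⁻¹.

3.51 μm

Q = I·t = 0.3750 × 3730.0 = 1399 C; n(e⁻) = 0.01450 mol.
n(Ni) = n(e⁻)/2 = 0.007249 mol, so m = 0.007249 × 58.69 = 0.4254 g.
Volume = m/ρ = 0.4254 / 8.91 = 0.04775 cm³.
Thickness = V/A = 0.04775 / 136 = 3.51 × 10⁻⁴ cm = 3.51 μm.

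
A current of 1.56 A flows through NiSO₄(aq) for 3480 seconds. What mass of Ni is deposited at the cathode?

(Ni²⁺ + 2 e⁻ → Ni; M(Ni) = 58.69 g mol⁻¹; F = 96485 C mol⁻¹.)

1.65 g

Q = I·t = 1.560 A × 3480.0 s = 5429 C.
n(e⁻) = Q/F = 5429 / 96485 = 0.05627 mol.
Ni²⁺ + 2 e⁻ → Ni, so n(Ni) = n(e⁻)/2 = 0.02813 mol.
m = n·M = 0.02813 × 58.69 = 1.65 g.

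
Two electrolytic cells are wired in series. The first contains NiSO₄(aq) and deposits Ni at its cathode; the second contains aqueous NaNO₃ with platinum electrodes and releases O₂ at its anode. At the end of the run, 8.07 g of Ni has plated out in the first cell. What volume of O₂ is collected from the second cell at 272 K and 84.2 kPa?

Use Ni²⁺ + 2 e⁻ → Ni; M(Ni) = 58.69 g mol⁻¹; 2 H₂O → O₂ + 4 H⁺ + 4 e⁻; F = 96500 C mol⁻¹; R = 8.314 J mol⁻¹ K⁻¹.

1.85 L

n(Ni) = 8.07 / 58.69 = 0.1375 mol, so n(e⁻) = 2 × 0.1375 = 0.2750 mol.
The cells are in series, so the same 0.2750 mol of electrons passes through the second cell.
2 H₂O → O₂ + 4 H⁺ + 4 e⁻ — 4 mol e⁻ per mol O₂, so n(O₂) = 0.2750/4 = 0.06875 mol.
V = nRT/P = (0.06875 × 8.314 × 272) / (84.2 × 10³) = 0.00185 m³ = 1.85 L.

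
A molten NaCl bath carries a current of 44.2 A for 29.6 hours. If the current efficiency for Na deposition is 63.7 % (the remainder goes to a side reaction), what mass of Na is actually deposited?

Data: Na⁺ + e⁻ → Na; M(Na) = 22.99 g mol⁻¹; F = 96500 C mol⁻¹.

Q = I·t = 44.20 × 106560 = 4710000 C.
n(e⁻) = 4710000/96500 = 48.81 mol; theoretically n(Na) = 48.81/1 = 48.81 mol, m_theo = 1122 g.
At 63.7 % efficiency, m_actual = 0.637 × 1122 = 715 g.

715 g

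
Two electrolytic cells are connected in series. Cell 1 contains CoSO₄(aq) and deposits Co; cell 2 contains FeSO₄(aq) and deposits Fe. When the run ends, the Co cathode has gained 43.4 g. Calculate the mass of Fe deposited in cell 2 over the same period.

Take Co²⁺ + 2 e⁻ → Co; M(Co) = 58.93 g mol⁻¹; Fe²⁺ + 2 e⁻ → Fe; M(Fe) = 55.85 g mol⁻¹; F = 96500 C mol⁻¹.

41.1 g

n(Co) = 43.4 / 58.93 = 0.7365 mol.
Since Co²⁺ + 2 e⁻ → Co, n(e⁻) passed = 2 × 0.7365 = 1.473 mol.
Cells in series carry the same charge, so the same 1.473 mol of electrons passes through cell 2.
Fe²⁺ + 2 e⁻ → Fe, so n(Fe) = 1.473 / 2 = 0.7365 mol.
m(Fe) = 0.7365 × 55.85 = 41.1 g.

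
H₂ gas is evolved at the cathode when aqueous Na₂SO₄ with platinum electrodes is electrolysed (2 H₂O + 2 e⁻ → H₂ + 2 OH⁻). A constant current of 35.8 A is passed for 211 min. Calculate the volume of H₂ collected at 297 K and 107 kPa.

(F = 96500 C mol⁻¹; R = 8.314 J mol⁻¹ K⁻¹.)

Q = I·t = 35.80 A × 12660 s = 453200 C.
n(e⁻) = Q/F = 453200 / 96500 = 4.697 mol.
2 electrons are transferred per H₂ molecule, so n(H₂) = 4.697 / 2 = 2.348 mol.
V = nRT/P = (2.348 × 8.314 × 297) / (107 × 10³ Pa) = 0.0542 m³ = 54.2 L.

54.2 L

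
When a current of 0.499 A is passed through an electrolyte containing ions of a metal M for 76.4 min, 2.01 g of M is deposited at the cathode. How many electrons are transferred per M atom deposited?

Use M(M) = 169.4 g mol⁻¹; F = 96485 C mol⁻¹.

Q = I·t = 0.4990 A × 4584.0 s = 2287 C, so n(e⁻) = 2287/96485 = 0.02371 mol.
n(M) deposited = 2.01 / 169.4 = 0.01187 mol.
Electrons per atom = n(e⁻)/n(M) = 0.02371 / 0.01187 = 2.00 ≈ 2, so the ion is M²⁺.

2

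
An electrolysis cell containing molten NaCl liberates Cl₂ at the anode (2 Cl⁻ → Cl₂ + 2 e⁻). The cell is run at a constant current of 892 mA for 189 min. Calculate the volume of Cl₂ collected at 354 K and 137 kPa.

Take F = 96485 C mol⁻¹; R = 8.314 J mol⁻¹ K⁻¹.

Q = I·t = 0.8920 A × 11340 s = 10120 C.
n(e⁻) = Q/F = 10120 / 96485 = 0.1048 mol.
2 electrons are transferred per Cl₂ molecule, so n(Cl₂) = 0.1048 / 2 = 0.05242 mol.
V = nRT/P = (0.05242 × 8.314 × 354) / (137 × 10³ Pa) = 0.00113 m³ = 1.13 L.

1.13 L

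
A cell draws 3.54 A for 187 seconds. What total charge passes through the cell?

Q = I·t = 3.540 A × 187.00 s = 662 C.

662 C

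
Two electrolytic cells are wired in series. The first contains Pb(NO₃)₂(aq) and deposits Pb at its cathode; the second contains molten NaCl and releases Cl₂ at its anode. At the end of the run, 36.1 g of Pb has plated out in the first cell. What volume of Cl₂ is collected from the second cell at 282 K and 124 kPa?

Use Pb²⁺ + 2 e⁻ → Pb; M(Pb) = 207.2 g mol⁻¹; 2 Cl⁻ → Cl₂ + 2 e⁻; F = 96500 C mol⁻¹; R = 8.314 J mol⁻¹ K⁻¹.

3.29 L

n(Pb) = 36.1 / 207.2 = 0.1742 mol, so n(e⁻) = 2 × 0.1742 = 0.3485 mol.
The cells are in series, so the same 0.3485 mol of electrons passes through the second cell.
2 Cl⁻ → Cl₂ + 2 e⁻ — 2 mol e⁻ per mol Cl₂, so n(Cl₂) = 0.3485/2 = 0.1742 mol.
V = nRT/P = (0.1742 × 8.314 × 282) / (124 × 10³) = 0.00329 m³ = 3.29 L.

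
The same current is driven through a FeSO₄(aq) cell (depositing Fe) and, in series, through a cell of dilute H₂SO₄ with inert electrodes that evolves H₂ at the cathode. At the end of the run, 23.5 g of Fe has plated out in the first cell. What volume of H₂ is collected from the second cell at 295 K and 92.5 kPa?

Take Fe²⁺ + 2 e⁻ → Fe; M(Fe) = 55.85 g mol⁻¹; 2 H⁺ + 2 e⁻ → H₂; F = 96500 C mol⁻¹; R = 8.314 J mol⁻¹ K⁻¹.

n(Fe) = 23.5 / 55.85 = 0.4208 mol, so n(e⁻) = 2 × 0.4208 = 0.8415 mol.
The cells are in series, so the same 0.8415 mol of electrons passes through the second cell.
2 H⁺ + 2 e⁻ → H₂ — 2 mol e⁻ per mol H₂, so n(H₂) = 0.8415/2 = 0.4208 mol.
V = nRT/P = (0.4208 × 8.314 × 295) / (92.5 × 10³) = 0.0112 m³ = 11.2 L.

11.2 L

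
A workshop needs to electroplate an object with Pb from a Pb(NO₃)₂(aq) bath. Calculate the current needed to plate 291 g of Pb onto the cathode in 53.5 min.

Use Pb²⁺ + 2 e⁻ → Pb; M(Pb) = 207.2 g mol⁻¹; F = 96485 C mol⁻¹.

n(Pb) = 291 / 207.2 = 1.404 mol.
n(e⁻) = 2 × 1.404 = 2.809 mol.
Q = n(e⁻)·F = 2.809 × 96485 = 271000 C.
I = Q/t = 271000 / 3210.0 s = 84.4 A.

84.4 A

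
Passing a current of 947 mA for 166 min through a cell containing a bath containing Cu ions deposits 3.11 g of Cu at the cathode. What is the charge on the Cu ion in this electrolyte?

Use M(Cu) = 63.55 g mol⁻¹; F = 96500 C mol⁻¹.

+2

Q = I·t = 0.9470 A × 9960.0 s = 9432 C, so n(e⁻) = 9432/96500 = 0.09774 mol.
n(Cu) deposited = 3.11 / 63.55 = 0.04894 mol.
Electrons per atom = n(e⁻)/n(Cu) = 0.09774 / 0.04894 = 2.00 ≈ 2, so the ion is Cu²⁺.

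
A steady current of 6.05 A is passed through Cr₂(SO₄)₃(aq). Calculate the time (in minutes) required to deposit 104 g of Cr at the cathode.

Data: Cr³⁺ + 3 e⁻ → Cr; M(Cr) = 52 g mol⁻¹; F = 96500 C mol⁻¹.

n(Cr) = m/M = 104 / 52 = 2.000 mol.
Each Cr atom requires 3 electrons, so n(e⁻) = 3 × 2.000 = 6.000 mol.
Q = n(e⁻)·F = 6.000 × 96500 = 579000 C.
t = Q/I = 579000 / 6.050 A = 95700 s = 1600 min.

1600 min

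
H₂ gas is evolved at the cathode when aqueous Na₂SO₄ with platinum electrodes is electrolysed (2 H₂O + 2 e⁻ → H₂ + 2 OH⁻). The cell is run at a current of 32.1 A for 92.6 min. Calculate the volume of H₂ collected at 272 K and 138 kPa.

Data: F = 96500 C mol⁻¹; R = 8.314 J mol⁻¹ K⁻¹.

Q = I·t = 32.10 A × 5556.0 s = 178300 C.
n(e⁻) = Q/F = 178300 / 96500 = 1.848 mol.
2 electrons are transferred per H₂ molecule, so n(H₂) = 1.848 / 2 = 0.9241 mol.
V = nRT/P = (0.9241 × 8.314 × 272) / (138 × 10³ Pa) = 0.0151 m³ = 15.1 L.

15.1 L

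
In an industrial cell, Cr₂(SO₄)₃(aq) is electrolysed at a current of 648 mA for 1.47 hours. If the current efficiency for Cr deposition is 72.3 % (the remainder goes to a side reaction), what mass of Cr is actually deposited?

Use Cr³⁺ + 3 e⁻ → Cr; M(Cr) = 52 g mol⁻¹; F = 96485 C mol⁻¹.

Q = I·t = 0.6480 × 5292.0 = 3429 C.
n(e⁻) = 3429/96485 = 0.03554 mol; theoretically n(Cr) = 0.03554/3 = 0.01185 mol, m_theo = 0.6161 g.
At 72.3 % efficiency, m_actual = 0.723 × 0.6161 = 0.445 g.

0.445 g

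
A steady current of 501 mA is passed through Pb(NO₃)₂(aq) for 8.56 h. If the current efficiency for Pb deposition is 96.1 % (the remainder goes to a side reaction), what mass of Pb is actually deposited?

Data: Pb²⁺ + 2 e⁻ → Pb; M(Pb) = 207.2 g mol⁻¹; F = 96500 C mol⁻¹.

15.9 g

Q = I·t = 0.5010 × 30816 = 15440 C.
n(e⁻) = 15440/96500 = 0.1600 mol; theoretically n(Pb) = 0.1600/2 = 0.07999 mol, m_theo = 16.57 g.
At 96.1 % efficiency, m_actual = 0.961 × 16.57 = 15.9 g.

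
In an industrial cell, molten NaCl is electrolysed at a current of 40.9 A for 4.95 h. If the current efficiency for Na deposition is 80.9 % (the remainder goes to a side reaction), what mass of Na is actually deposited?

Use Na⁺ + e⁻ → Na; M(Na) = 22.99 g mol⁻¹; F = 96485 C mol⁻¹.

140 g

Q = I·t = 40.90 × 17820 = 728800 C.
n(e⁻) = 728800/96485 = 7.554 mol; theoretically n(Na) = 7.554/1 = 7.554 mol, m_theo = 173.7 g.
At 80.9 % efficiency, m_actual = 0.809 × 173.7 = 140 g.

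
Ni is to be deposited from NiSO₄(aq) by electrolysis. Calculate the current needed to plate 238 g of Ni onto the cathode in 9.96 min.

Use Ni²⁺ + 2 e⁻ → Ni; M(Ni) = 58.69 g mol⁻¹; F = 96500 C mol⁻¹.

1310 A

n(Ni) = 238 / 58.69 = 4.055 mol.
n(e⁻) = 2 × 4.055 = 8.110 mol.
Q = n(e⁻)·F = 8.110 × 96500 = 782700 C.
I = Q/t = 782700 / 597.60 s = 1310 A.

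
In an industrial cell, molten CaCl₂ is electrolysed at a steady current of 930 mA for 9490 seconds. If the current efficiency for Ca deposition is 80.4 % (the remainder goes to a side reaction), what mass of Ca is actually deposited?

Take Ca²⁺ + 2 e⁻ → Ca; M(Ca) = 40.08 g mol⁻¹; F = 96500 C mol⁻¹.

Q = I·t = 0.9300 × 9490.0 = 8826 C.
n(e⁻) = 8826/96500 = 0.09146 mol; theoretically n(Ca) = 0.09146/2 = 0.04573 mol, m_theo = 1.833 g.
At 80.4 % efficiency, m_actual = 0.804 × 1.833 = 1.47 g.

1.47 g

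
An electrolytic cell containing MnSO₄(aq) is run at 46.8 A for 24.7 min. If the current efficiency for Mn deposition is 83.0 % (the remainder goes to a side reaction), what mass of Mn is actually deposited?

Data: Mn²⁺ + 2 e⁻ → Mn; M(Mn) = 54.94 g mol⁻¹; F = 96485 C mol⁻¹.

Q = I·t = 46.80 × 1482.0 = 69360 C.
n(e⁻) = 69360/96485 = 0.7188 mol; theoretically n(Mn) = 0.7188/2 = 0.3594 mol, m_theo = 19.75 g.
At 83.0 % efficiency, m_actual = 0.830 × 19.75 = 16.4 g.

16.4 g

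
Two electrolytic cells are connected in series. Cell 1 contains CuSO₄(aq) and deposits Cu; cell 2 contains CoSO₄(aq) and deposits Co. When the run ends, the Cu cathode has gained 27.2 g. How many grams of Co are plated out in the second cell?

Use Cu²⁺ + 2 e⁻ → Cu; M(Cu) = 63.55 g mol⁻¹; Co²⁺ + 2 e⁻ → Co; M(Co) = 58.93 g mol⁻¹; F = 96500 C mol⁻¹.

25.2 g

n(Cu) = 27.2 / 63.55 = 0.4280 mol.
Since Cu²⁺ + 2 e⁻ → Cu, n(e⁻) passed = 2 × 0.4280 = 0.8560 mol.
Cells in series carry the same charge, so the same 0.8560 mol of electrons passes through cell 2.
Co²⁺ + 2 e⁻ → Co, so n(Co) = 0.8560 / 2 = 0.4280 mol.
m(Co) = 0.4280 × 58.93 = 25.2 g.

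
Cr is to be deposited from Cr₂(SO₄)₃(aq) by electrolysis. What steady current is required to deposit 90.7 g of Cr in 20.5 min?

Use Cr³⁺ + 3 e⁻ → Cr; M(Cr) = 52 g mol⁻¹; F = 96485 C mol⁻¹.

410 A

n(Cr) = 90.7 / 52 = 1.744 mol.
n(e⁻) = 3 × 1.744 = 5.233 mol.
Q = n(e⁻)·F = 5.233 × 96485 = 504900 C.
I = Q/t = 504900 / 1230.0 s = 410 A.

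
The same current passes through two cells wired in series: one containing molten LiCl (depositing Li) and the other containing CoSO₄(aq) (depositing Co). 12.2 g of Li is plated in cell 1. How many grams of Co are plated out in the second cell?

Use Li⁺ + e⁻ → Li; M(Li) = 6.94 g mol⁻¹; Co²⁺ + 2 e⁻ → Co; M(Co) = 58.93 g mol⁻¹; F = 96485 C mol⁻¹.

51.8 g

n(Li) = 12.2 / 6.94 = 1.758 mol.
Since Li⁺ + e⁻ → Li, n(e⁻) passed = 1 × 1.758 = 1.758 mol.
Cells in series carry the same charge, so the same 1.758 mol of electrons passes through cell 2.
Co²⁺ + 2 e⁻ → Co, so n(Co) = 1.758 / 2 = 0.8790 mol.
m(Co) = 0.8790 × 58.93 = 51.8 g.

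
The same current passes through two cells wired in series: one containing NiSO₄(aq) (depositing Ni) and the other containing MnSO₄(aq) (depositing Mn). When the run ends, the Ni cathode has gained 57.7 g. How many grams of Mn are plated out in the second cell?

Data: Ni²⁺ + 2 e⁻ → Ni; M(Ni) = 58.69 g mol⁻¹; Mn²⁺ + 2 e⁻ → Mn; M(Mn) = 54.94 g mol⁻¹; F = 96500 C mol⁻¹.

n(Ni) = 57.7 / 58.69 = 0.9831 mol.
Since Ni²⁺ + 2 e⁻ → Ni, n(e⁻) passed = 2 × 0.9831 = 1.966 mol.
Cells in series carry the same charge, so the same 1.966 mol of electrons passes through cell 2.
Mn²⁺ + 2 e⁻ → Mn, so n(Mn) = 1.966 / 2 = 0.9831 mol.
m(Mn) = 0.9831 × 54.94 = 54.0 g.

54.0 g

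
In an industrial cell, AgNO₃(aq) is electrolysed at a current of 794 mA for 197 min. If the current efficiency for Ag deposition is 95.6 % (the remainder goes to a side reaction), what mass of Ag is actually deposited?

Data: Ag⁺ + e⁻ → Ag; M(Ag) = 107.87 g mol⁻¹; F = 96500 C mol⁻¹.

10.0 g

Q = I·t = 0.7940 × 11820 = 9385 C.
n(e⁻) = 9385/96500 = 0.09725 mol; theoretically n(Ag) = 0.09725/1 = 0.09725 mol, m_theo = 10.49 g.
At 95.6 % efficiency, m_actual = 0.956 × 10.49 = 10.0 g.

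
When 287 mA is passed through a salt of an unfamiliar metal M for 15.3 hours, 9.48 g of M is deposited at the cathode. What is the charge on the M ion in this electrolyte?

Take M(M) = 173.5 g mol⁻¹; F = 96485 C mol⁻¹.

+3

Q = I·t = 0.2870 A × 55080 s = 15810 C, so n(e⁻) = 15810/96485 = 0.1638 mol.
n(M) deposited = 9.48 / 173.5 = 0.05464 mol.
Electrons per atom = n(e⁻)/n(M) = 0.1638 / 0.05464 = 3.00 ≈ 3, so the ion is M³⁺.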